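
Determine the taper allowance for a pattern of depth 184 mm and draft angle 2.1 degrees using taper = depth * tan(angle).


Formula: taper = depth * tan(draft_angle)
tan(2.1 deg) = 0.0366683
taper = 184 mm * 0.0366683 = 6.7470 mm

Final answer: 6.7470 mm


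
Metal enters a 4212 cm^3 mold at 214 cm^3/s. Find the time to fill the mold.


Formula: t_fill = V_mold / Q_flow
t = 4212 cm^3 / 214 cm^3/s = 19.6822 s


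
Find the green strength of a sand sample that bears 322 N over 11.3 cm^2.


Formula: Compressive Strength = Force / Area
Strength = 322 N / 11.3 cm^2 = 28.4956 N/cm^2

Answer: 28.4956 N/cm^2


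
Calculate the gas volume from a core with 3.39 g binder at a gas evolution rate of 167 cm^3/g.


Formula: V_gas = W_binder * gas_evolution_rate
V = 3.39 g * 167 cm^3/g = 566.1300 cm^3

Answer: 566.1300 cm^3


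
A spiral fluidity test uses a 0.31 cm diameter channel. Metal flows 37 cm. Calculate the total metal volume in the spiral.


Formula: V = pi * (d/2)^2 * L  (cylinder volume)
Radius = 0.31/2 = 0.155 cm
V = pi * 0.155^2 * 37 = 2.7926 cm^3

Final answer: 2.7926 cm^3


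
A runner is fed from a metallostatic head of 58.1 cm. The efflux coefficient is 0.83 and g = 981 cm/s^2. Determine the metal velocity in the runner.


Formula: v = Cd * sqrt(2 * g * h)  (Torricelli with discharge coefficient)
2*g*h = 2 * 981 * 58.1 = 113992.2 cm^2/s^2
sqrt(113992.2) = 337.62731 cm/s
v = 0.83 * 337.62731 = 280.2307 cm/s

Answer: 280.2307 cm/s


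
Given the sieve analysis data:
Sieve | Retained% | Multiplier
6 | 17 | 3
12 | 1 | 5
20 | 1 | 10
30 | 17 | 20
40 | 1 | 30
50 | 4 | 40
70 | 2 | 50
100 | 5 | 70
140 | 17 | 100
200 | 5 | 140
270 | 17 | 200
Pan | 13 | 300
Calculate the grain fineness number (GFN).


Formula: GFN = sum(pct * multiplier) / sum(pct)
sum(pct * multiplier) = 10746
sum(pct) = 100
GFN = 10746 / 100 = 107.46

107.46


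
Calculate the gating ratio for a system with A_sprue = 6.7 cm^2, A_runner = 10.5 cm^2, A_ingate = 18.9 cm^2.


Sprue:Runner:Ingate = 1 : 10.5/6.7 : 18.9/6.7 = 1:1.57:2.82

Answer: 1:1.57:2.82


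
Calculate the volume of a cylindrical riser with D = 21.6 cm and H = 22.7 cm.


Formula: V = pi * (D/2)^2 * H  (cylinder volume)
Radius = D/2 = 21.6/2 = 10.8 cm
V = pi * 10.8^2 * 22.7 = 8318.0828 cm^3

Answer: 8318.0828 cm^3


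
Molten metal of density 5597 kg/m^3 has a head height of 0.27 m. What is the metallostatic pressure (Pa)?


Formula: P = rho * g * h
rho * g = 5597 * 9.81 = 54906.57 N/m^3
P = 54906.57 * 0.27 = 14824.7739 Pa

Answer: 14824.7739 Pa


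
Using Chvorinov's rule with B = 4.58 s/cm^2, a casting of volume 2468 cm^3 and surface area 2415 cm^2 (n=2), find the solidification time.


Formula: t_s = B * (V/A)^n  (Chvorinov's rule, n=2)
Modulus M = V/A = 2468/2415 = 1.021946 cm
M^2 = 1.021946^2 = 1.044374 cm^2
t_s = 4.58 * 1.044374 = 4.7832 s

Final answer: 4.7832 s


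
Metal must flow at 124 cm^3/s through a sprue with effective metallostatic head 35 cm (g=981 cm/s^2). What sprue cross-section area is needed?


Formula: v = sqrt(2*g*h), A = Q/v
Velocity: v = sqrt(2 * 981 * 35) = sqrt(68670) = 262.0496 cm/s
Sprue area: A = Q / v = 124 / 262.0496 = 0.4732 cm^2


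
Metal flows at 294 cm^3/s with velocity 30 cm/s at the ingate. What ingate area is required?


Formula: A_ingate = Q / v  (continuity equation)
A = 294 cm^3/s / 30 cm/s = 9.8000 cm^2

Answer: 9.8000 cm^2


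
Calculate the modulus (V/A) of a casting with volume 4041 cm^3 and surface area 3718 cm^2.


Formula: Casting Modulus M = V / A
M = 4041 cm^3 / 3718 cm^2 = 1.0869 cm


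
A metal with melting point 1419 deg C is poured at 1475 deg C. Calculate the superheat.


Formula: Superheat = T_pour - T_melt
Superheat = 1475 - 1419 = 56 deg C


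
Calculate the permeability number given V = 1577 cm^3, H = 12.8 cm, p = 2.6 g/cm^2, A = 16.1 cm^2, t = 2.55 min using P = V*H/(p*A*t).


Formula: Permeability Number P = (V * H) / (p * A * t)
Numerator: V * H = 1577 * 12.8 = 20185.6
Denominator: p * A * t = 2.6 * 16.1 * 2.55 = 106.743
P = 20185.6 / 106.743 = 189.1047

189.1047


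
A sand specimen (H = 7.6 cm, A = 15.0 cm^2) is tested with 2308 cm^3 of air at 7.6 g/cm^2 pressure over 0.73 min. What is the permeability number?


Formula: Permeability Number P = (V * H) / (p * A * t)
Numerator: V * H = 2308 * 7.6 = 17540.8
Denominator: p * A * t = 7.6 * 15.0 * 0.73 = 83.22
P = 17540.8 / 83.22 = 210.7763

Final answer: 210.7763


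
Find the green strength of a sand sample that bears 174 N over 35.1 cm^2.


Formula: Compressive Strength = Force / Area
Strength = 174 N / 35.1 cm^2 = 4.9573 N/cm^2

Final answer: 4.9573 N/cm^2


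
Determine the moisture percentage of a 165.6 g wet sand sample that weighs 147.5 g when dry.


Formula: MC = (W_wet - W_dry) / W_wet * 100
Water mass = 165.6 - 147.5 = 18.1 g
MC = 18.1 / 165.6 * 100 = 10.9300%

Answer: 10.9300%


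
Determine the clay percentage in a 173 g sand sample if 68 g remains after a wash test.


Formula: Clay% = (W_total - W_washed) / W_total * 100
Clay mass = 173 - 68 = 105 g
Clay% = 105 / 173 * 100 = 60.6936%

60.6936%


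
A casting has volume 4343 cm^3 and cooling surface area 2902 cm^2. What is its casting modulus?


Formula: Casting Modulus M = V / A
M = 4343 cm^3 / 2902 cm^2 = 1.4966 cm


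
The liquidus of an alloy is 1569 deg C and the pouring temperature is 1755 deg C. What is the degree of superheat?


Formula: Superheat = T_pour - T_melt
Superheat = 1755 - 1569 = 186 deg C

186 deg C


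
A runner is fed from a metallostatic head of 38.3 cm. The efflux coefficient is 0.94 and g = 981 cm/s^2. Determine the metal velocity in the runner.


Formula: v = Cd * sqrt(2 * g * h)  (Torricelli with discharge coefficient)
2*g*h = 2 * 981 * 38.3 = 75144.6 cm^2/s^2
sqrt(75144.6) = 274.12515 cm/s
v = 0.94 * 274.12515 = 257.6776 cm/s

Final answer: 257.6776 cm/s


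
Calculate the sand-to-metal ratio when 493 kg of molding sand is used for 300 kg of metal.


Formula: Sand-to-Metal Ratio = W_sand / W_metal
Ratio = 493 kg / 300 kg = 1.6433


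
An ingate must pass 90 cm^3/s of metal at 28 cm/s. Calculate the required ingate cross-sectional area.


Formula: A_ingate = Q / v  (continuity equation)
A = 90 cm^3/s / 28 cm/s = 3.2143 cm^2

3.2143 cm^2


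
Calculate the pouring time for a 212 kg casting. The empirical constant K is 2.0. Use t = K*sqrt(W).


Formula: t = K * sqrt(W)
sqrt(W) = sqrt(212) = 14.56022
t = 2.0 * 14.56022 = 29.1204 s

Final answer: 29.1204 s


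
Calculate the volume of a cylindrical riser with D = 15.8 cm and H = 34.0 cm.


Formula: V = pi * (D/2)^2 * H  (cylinder volume)
Radius = D/2 = 15.8/2 = 7.9 cm
V = pi * 7.9^2 * 34.0 = 6666.2711 cm^3

Answer: 6666.2711 cm^3


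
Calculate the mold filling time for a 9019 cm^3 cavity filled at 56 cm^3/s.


Formula: t_fill = V_mold / Q_flow
t = 9019 cm^3 / 56 cm^3/s = 161.0536 s

Final answer: 161.0536 s


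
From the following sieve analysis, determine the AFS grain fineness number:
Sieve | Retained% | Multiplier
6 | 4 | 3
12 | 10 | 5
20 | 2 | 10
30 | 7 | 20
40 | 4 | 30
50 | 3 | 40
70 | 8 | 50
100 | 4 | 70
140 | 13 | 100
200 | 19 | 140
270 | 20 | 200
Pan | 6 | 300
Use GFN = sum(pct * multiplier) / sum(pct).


Formula: GFN = sum(pct * multiplier) / sum(pct)
sum(pct * multiplier) = 10902
sum(pct) = 100
GFN = 10902 / 100 = 109.02

109.02


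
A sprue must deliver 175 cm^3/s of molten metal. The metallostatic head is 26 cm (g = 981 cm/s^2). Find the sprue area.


Formula: v = sqrt(2*g*h), A = Q/v
Velocity: v = sqrt(2 * 981 * 26) = sqrt(51012) = 225.8584 cm/s
Sprue area: A = Q / v = 175 / 225.8584 = 0.7748 cm^2


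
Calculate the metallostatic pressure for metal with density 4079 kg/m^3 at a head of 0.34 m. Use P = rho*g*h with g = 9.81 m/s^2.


Formula: P = rho * g * h
rho * g = 4079 * 9.81 = 40014.99 N/m^3
P = 40014.99 * 0.34 = 13605.0966 Pa


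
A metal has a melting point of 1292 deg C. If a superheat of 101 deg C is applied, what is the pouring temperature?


Formula: T_pour = T_melt + Superheat
T_pour = 1292 + 101 = 1393 deg C

1393 deg C


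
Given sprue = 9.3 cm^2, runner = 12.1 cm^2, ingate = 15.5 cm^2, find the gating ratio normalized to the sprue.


Sprue:Runner:Ingate = 1 : 12.1/9.3 : 15.5/9.3 = 1:1.30:1.67

Answer: 1:1.30:1.67


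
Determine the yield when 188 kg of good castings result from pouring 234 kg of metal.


Formula: Casting Yield = (W_good / W_total) * 100
Yield = (188 kg / 234 kg) * 100 = 80.3419%


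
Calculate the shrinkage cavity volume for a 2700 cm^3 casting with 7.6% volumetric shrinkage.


Formula: V_shrink = V_casting * shrinkage_pct / 100
V_shrink = 2700 cm^3 * 7.6 / 100 = 205.2000 cm^3

Final answer: 205.2000 cm^3


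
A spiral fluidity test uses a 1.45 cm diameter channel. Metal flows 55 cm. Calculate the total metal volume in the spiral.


Formula: V = pi * (d/2)^2 * L  (cylinder volume)
Radius = 1.45/2 = 0.725 cm
V = pi * 0.725^2 * 55 = 90.8215 cm^3

90.8215 cm^3


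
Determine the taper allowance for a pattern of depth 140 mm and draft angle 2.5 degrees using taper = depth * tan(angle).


Formula: taper = depth * tan(draft_angle)
tan(2.5 deg) = 0.0436609
taper = 140 mm * 0.0436609 = 6.1125 mm

Answer: 6.1125 mm


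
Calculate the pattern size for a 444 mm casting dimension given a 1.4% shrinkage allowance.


Formula: L_pattern = L_casting * (1 + shrinkage_rate/100)
Shrinkage factor = 1 + 1.4/100 = 1.014
L_pattern = 444 mm * 1.014 = 450.2160 mm


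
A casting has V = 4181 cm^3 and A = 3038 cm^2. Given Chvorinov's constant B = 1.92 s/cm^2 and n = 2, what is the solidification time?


Formula: t_s = B * (V/A)^n  (Chvorinov's rule, n=2)
Modulus M = V/A = 4181/3038 = 1.376234 cm
M^2 = 1.376234^2 = 1.894020 cm^2
t_s = 1.92 * 1.894020 = 3.6365 s

Answer: 3.6365 s


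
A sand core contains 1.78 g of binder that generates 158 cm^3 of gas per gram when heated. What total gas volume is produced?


Formula: V_gas = W_binder * gas_evolution_rate
V = 1.78 g * 158 cm^3/g = 281.2400 cm^3

Answer: 281.2400 cm^3


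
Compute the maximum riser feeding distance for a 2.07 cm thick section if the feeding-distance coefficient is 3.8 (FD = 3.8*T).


Formula: FD = 3.8 * T  (riser feeding-distance rule)
FD = 3.8 * 2.07 cm = 7.8660 cm


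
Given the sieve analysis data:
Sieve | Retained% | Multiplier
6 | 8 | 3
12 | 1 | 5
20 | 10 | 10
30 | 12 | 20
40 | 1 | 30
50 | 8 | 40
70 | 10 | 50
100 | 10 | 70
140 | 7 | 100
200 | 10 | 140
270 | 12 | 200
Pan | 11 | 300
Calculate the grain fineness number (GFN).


Formula: GFN = sum(pct * multiplier) / sum(pct)
sum(pct * multiplier) = 9719
sum(pct) = 100
GFN = 9719 / 100 = 97.19

97.19


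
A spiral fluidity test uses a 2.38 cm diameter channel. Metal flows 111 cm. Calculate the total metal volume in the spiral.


Formula: V = pi * (d/2)^2 * L  (cylinder volume)
Radius = 2.38/2 = 1.19 cm
V = pi * 1.19^2 * 111 = 493.8178 cm^3

Answer: 493.8178 cm^3


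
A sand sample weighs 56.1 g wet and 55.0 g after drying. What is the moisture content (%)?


Formula: MC = (W_wet - W_dry) / W_wet * 100
Water mass = 56.1 - 55.0 = 1.1 g
MC = 1.1 / 56.1 * 100 = 1.9608%

Final answer: 1.9608%


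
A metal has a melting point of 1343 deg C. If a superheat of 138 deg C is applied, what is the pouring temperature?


Formula: T_pour = T_melt + Superheat
T_pour = 1343 + 138 = 1481 deg C

1481 deg C


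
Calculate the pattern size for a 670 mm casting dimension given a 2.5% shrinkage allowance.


Formula: L_pattern = L_casting * (1 + shrinkage_rate/100)
Shrinkage factor = 1 + 2.5/100 = 1.025
L_pattern = 670 mm * 1.025 = 686.7500 mm

686.7500 mm


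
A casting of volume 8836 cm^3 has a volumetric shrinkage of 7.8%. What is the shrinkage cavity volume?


Formula: V_shrink = V_casting * shrinkage_pct / 100
V_shrink = 8836 cm^3 * 7.8 / 100 = 689.2080 cm^3

Final answer: 689.2080 cm^3


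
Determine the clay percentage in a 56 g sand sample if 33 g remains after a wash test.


Formula: Clay% = (W_total - W_washed) / W_total * 100
Clay mass = 56 - 33 = 23 g
Clay% = 23 / 56 * 100 = 41.0714%


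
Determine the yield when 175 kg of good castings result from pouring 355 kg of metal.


Formula: Casting Yield = (W_good / W_total) * 100
Yield = (175 kg / 355 kg) * 100 = 49.2958%

Final answer: 49.2958%


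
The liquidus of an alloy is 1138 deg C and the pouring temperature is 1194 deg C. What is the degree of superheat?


Formula: Superheat = T_pour - T_melt
Superheat = 1194 - 1138 = 56 deg C

Answer: 56 deg C


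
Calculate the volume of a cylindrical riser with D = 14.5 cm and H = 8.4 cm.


Formula: V = pi * (D/2)^2 * H  (cylinder volume)
Radius = D/2 = 14.5/2 = 7.25 cm
V = pi * 7.25^2 * 8.4 = 1387.0917 cm^3

Answer: 1387.0917 cm^3


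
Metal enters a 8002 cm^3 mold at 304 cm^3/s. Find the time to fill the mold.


Formula: t_fill = V_mold / Q_flow
t = 8002 cm^3 / 304 cm^3/s = 26.3224 s


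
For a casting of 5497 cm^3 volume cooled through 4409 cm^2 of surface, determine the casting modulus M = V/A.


Formula: Casting Modulus M = V / A
M = 5497 cm^3 / 4409 cm^2 = 1.2468 cm

Final answer: 1.2468 cm


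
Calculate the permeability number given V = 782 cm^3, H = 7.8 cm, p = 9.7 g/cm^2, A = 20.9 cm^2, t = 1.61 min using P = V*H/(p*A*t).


Formula: Permeability Number P = (V * H) / (p * A * t)
Numerator: V * H = 782 * 7.8 = 6099.6
Denominator: p * A * t = 9.7 * 20.9 * 1.61 = 326.3953
P = 6099.6 / 326.3953 = 18.6878


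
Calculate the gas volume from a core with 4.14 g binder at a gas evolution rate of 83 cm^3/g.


Formula: V_gas = W_binder * gas_evolution_rate
V = 4.14 g * 83 cm^3/g = 343.6200 cm^3

343.6200 cm^3


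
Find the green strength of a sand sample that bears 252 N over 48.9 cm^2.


Formula: Compressive Strength = Force / Area
Strength = 252 N / 48.9 cm^2 = 5.1534 N/cm^2

Answer: 5.1534 N/cm^2


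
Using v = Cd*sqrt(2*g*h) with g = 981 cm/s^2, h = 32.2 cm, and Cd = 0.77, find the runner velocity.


Formula: v = Cd * sqrt(2 * g * h)  (Torricelli with discharge coefficient)
2*g*h = 2 * 981 * 32.2 = 63176.4 cm^2/s^2
sqrt(63176.4) = 251.34916 cm/s
v = 0.77 * 251.34916 = 193.5389 cm/s


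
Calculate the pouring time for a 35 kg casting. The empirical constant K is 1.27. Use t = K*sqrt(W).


Formula: t = K * sqrt(W)
sqrt(W) = sqrt(35) = 5.91608
t = 1.27 * 5.91608 = 7.5134 s


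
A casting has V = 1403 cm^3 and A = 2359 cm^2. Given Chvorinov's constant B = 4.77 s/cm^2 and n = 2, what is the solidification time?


Formula: t_s = B * (V/A)^n  (Chvorinov's rule, n=2)
Modulus M = V/A = 1403/2359 = 0.594744 cm
M^2 = 0.594744^2 = 0.353720 cm^2
t_s = 4.77 * 0.353720 = 1.6872 s

Final answer: 1.6872 s


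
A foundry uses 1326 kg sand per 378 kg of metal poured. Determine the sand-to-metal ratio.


Formula: Sand-to-Metal Ratio = W_sand / W_metal
Ratio = 1326 kg / 378 kg = 3.5079

Final answer: 3.5079


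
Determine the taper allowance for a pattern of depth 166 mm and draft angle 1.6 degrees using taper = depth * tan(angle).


Formula: taper = depth * tan(draft_angle)
tan(1.6 deg) = 0.0279325
taper = 166 mm * 0.0279325 = 4.6368 mm


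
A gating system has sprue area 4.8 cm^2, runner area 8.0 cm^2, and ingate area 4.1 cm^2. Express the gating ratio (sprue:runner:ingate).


Sprue:Runner:Ingate = 1 : 8.0/4.8 : 4.1/4.8 = 1:1.67:0.85


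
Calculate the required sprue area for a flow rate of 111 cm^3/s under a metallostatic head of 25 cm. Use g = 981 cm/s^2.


Formula: v = sqrt(2*g*h), A = Q/v
Velocity: v = sqrt(2 * 981 * 25) = sqrt(49050) = 221.4723 cm/s
Sprue area: A = Q / v = 111 / 221.4723 = 0.5012 cm^2


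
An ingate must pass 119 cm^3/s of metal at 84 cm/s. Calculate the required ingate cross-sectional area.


Formula: A_ingate = Q / v  (continuity equation)
A = 119 cm^3/s / 84 cm/s = 1.4167 cm^2

Answer: 1.4167 cm^2


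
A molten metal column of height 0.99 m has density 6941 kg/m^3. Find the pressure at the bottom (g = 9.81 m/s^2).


Formula: P = rho * g * h
rho * g = 6941 * 9.81 = 68091.21 N/m^3
P = 68091.21 * 0.99 = 67410.2979 Pa

67410.2979 Pa


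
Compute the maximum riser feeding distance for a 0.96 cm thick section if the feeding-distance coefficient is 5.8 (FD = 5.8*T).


Formula: FD = 5.8 * T  (riser feeding-distance rule)
FD = 5.8 * 0.96 cm = 5.5680 cm

Answer: 5.5680 cm


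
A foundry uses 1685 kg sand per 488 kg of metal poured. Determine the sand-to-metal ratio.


Formula: Sand-to-Metal Ratio = W_sand / W_metal
Ratio = 1685 kg / 488 kg = 3.4529

Final answer: 3.4529


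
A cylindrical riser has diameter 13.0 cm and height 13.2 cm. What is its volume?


Formula: V = pi * (D/2)^2 * H  (cylinder volume)
Radius = D/2 = 13.0/2 = 6.5 cm
V = pi * 6.5^2 * 13.2 = 1752.0662 cm^3

Final answer: 1752.0662 cm^3


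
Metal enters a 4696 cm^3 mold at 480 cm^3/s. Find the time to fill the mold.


Formula: t_fill = V_mold / Q_flow
t = 4696 cm^3 / 480 cm^3/s = 9.7833 s

9.7833 s


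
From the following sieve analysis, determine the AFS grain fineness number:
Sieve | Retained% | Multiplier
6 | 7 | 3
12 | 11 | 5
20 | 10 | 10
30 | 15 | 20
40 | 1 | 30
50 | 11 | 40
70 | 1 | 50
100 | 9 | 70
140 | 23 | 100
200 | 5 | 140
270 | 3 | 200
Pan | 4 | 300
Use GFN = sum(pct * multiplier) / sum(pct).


Formula: GFN = sum(pct * multiplier) / sum(pct)
sum(pct * multiplier) = 6426
sum(pct) = 100
GFN = 6426 / 100 = 64.26

64.26


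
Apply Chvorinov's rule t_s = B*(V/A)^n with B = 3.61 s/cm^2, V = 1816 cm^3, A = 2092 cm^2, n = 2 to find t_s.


Formula: t_s = B * (V/A)^n  (Chvorinov's rule, n=2)
Modulus M = V/A = 1816/2092 = 0.868069 cm
M^2 = 0.868069^2 = 0.753544 cm^2
t_s = 3.61 * 0.753544 = 2.7203 s

Answer: 2.7203 s


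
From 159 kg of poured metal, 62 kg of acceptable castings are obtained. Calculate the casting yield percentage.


Formula: Casting Yield = (W_good / W_total) * 100
Yield = (62 kg / 159 kg) * 100 = 38.9937%


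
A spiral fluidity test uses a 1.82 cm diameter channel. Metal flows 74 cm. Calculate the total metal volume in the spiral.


Formula: V = pi * (d/2)^2 * L  (cylinder volume)
Radius = 1.82/2 = 0.91 cm
V = pi * 0.91^2 * 74 = 192.5149 cm^3

192.5149 cm^3


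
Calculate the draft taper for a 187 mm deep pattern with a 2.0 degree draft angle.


Formula: taper = depth * tan(draft_angle)
tan(2.0 deg) = 0.0349208
taper = 187 mm * 0.0349208 = 6.5302 mm

6.5302 mm


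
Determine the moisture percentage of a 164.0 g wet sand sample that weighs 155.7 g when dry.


Formula: MC = (W_wet - W_dry) / W_wet * 100
Water mass = 164.0 - 155.7 = 8.3 g
MC = 8.3 / 164.0 * 100 = 5.0610%


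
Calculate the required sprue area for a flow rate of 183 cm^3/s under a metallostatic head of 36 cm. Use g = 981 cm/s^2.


Formula: v = sqrt(2*g*h), A = Q/v
Velocity: v = sqrt(2 * 981 * 36) = sqrt(70632) = 265.7668 cm/s
Sprue area: A = Q / v = 183 / 265.7668 = 0.6886 cm^2

Final answer: 0.6886 cm^2


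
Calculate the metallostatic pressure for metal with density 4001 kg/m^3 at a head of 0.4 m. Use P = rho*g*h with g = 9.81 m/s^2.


Formula: P = rho * g * h
rho * g = 4001 * 9.81 = 39249.81 N/m^3
P = 39249.81 * 0.4 = 15699.9240 Pa

15699.9240 Pa


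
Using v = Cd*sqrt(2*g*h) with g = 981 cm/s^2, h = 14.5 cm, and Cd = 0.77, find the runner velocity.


Formula: v = Cd * sqrt(2 * g * h)  (Torricelli with discharge coefficient)
2*g*h = 2 * 981 * 14.5 = 28449.0 cm^2/s^2
sqrt(28449.0) = 168.66831 cm/s
v = 0.77 * 168.66831 = 129.8746 cm/s


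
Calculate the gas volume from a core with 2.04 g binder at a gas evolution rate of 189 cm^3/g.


Formula: V_gas = W_binder * gas_evolution_rate
V = 2.04 g * 189 cm^3/g = 385.5600 cm^3

Answer: 385.5600 cm^3


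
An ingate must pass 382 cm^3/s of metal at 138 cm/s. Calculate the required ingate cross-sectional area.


Formula: A_ingate = Q / v  (continuity equation)
A = 382 cm^3/s / 138 cm/s = 2.7681 cm^2


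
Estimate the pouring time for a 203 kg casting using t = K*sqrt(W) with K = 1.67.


Formula: t = K * sqrt(W)
sqrt(W) = sqrt(203) = 14.24781
t = 1.67 * 14.24781 = 23.7938 s

Final answer: 23.7938 s


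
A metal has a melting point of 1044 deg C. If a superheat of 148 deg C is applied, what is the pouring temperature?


Formula: T_pour = T_melt + Superheat
T_pour = 1044 + 148 = 1192 deg C

1192 deg C


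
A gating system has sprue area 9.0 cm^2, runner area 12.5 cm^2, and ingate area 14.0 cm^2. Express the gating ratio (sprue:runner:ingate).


Sprue:Runner:Ingate = 1 : 12.5/9.0 : 14.0/9.0 = 1:1.39:1.56


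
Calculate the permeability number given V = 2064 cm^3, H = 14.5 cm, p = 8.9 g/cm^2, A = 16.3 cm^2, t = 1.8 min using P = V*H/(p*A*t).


Formula: Permeability Number P = (V * H) / (p * A * t)
Numerator: V * H = 2064 * 14.5 = 29928.0
Denominator: p * A * t = 8.9 * 16.3 * 1.8 = 261.126
P = 29928.0 / 261.126 = 114.6113

Answer: 114.6113


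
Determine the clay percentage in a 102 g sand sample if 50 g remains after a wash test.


Formula: Clay% = (W_total - W_washed) / W_total * 100
Clay mass = 102 - 50 = 52 g
Clay% = 52 / 102 * 100 = 50.9804%

Final answer: 50.9804%


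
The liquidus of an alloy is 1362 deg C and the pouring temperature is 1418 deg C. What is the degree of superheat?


Formula: Superheat = T_pour - T_melt
Superheat = 1418 - 1362 = 56 deg C

Final answer: 56 deg C


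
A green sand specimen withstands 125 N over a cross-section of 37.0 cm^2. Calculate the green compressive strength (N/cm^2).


Formula: Compressive Strength = Force / Area
Strength = 125 N / 37.0 cm^2 = 3.3784 N/cm^2

Answer: 3.3784 N/cm^2


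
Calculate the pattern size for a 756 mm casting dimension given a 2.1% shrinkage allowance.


Formula: L_pattern = L_casting * (1 + shrinkage_rate/100)
Shrinkage factor = 1 + 2.1/100 = 1.021
L_pattern = 756 mm * 1.021 = 771.8760 mm


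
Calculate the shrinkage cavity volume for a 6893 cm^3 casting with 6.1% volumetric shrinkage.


Formula: V_shrink = V_casting * shrinkage_pct / 100
V_shrink = 6893 cm^3 * 6.1 / 100 = 420.4730 cm^3

420.4730 cm^3


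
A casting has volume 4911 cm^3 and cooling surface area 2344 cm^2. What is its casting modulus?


Formula: Casting Modulus M = V / A
M = 4911 cm^3 / 2344 cm^2 = 2.0951 cm

Final answer: 2.0951 cm


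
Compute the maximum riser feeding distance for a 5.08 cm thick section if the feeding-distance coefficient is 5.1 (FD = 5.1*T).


Formula: FD = 5.1 * T  (riser feeding-distance rule)
FD = 5.1 * 5.08 cm = 25.9080 cm

25.9080 cm


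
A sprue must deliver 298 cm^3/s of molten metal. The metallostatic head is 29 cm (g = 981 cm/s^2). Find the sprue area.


Formula: v = sqrt(2*g*h), A = Q/v
Velocity: v = sqrt(2 * 981 * 29) = sqrt(56898) = 238.5330 cm/s
Sprue area: A = Q / v = 298 / 238.5330 = 1.2493 cm^2


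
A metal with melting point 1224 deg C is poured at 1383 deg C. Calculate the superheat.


Formula: Superheat = T_pour - T_melt
Superheat = 1383 - 1224 = 159 deg C


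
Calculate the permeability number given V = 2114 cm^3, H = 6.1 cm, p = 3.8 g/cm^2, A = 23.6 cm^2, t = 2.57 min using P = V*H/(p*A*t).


Formula: Permeability Number P = (V * H) / (p * A * t)
Numerator: V * H = 2114 * 6.1 = 12895.4
Denominator: p * A * t = 3.8 * 23.6 * 2.57 = 230.4776
P = 12895.4 / 230.4776 = 55.9508

Final answer: 55.9508


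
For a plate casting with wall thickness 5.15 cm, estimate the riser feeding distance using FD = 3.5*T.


Formula: FD = 3.5 * T  (riser feeding-distance rule)
FD = 3.5 * 5.15 cm = 18.0250 cm

18.0250 cm


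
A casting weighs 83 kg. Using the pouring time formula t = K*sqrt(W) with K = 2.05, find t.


Formula: t = K * sqrt(W)
sqrt(W) = sqrt(83) = 9.11043
t = 2.05 * 9.11043 = 18.6764 s

18.6764 s


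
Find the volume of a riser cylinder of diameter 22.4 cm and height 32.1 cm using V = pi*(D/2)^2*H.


Formula: V = pi * (D/2)^2 * H  (cylinder volume)
Radius = D/2 = 22.4/2 = 11.2 cm
V = pi * 11.2^2 * 32.1 = 12650.0124 cm^3

Final answer: 12650.0124 cm^3


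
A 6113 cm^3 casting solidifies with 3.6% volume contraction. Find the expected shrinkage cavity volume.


Formula: V_shrink = V_casting * shrinkage_pct / 100
V_shrink = 6113 cm^3 * 3.6 / 100 = 220.0680 cm^3

220.0680 cm^3


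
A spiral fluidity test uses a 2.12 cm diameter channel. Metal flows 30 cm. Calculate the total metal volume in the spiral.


Formula: V = pi * (d/2)^2 * L  (cylinder volume)
Radius = 2.12/2 = 1.06 cm
V = pi * 1.06^2 * 30 = 105.8968 cm^3


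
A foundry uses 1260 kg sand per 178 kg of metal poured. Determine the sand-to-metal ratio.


Formula: Sand-to-Metal Ratio = W_sand / W_metal
Ratio = 1260 kg / 178 kg = 7.0787

Final answer: 7.0787


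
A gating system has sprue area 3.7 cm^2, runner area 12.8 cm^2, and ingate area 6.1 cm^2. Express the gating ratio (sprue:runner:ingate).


Sprue:Runner:Ingate = 1 : 12.8/3.7 : 6.1/3.7 = 1:3.46:1.65


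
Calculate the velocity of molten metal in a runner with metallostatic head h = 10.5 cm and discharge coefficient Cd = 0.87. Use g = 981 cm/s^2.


Formula: v = Cd * sqrt(2 * g * h)  (Torricelli with discharge coefficient)
2*g*h = 2 * 981 * 10.5 = 20601.0 cm^2/s^2
sqrt(20601.0) = 143.53048 cm/s
v = 0.87 * 143.53048 = 124.8715 cm/s

Final answer: 124.8715 cm/s


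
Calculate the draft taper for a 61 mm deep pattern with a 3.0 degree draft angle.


Formula: taper = depth * tan(draft_angle)
tan(3.0 deg) = 0.0524078
taper = 61 mm * 0.0524078 = 3.1969 mm

Answer: 3.1969 mm


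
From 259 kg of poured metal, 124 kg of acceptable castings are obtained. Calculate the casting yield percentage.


Formula: Casting Yield = (W_good / W_total) * 100
Yield = (124 kg / 259 kg) * 100 = 47.8764%

Final answer: 47.8764%


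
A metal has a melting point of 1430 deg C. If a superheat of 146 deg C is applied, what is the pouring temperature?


Formula: T_pour = T_melt + Superheat
T_pour = 1430 + 146 = 1576 deg C


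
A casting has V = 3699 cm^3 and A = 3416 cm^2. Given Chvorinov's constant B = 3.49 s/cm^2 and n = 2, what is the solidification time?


Formula: t_s = B * (V/A)^n  (Chvorinov's rule, n=2)
Modulus M = V/A = 3699/3416 = 1.082845 cm
M^2 = 1.082845^2 = 1.172553 cm^2
t_s = 3.49 * 1.172553 = 4.0922 s


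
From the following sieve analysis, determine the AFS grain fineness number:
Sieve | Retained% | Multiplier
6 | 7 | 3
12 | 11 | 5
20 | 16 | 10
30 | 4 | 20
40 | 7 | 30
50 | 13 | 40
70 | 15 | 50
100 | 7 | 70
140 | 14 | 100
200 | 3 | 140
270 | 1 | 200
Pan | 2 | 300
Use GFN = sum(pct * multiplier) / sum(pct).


Formula: GFN = sum(pct * multiplier) / sum(pct)
sum(pct * multiplier) = 4906
sum(pct) = 100
GFN = 4906 / 100 = 49.06

Answer: 49.06


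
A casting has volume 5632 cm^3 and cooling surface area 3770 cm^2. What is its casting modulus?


Formula: Casting Modulus M = V / A
M = 5632 cm^3 / 3770 cm^2 = 1.4939 cm

Final answer: 1.4939 cm


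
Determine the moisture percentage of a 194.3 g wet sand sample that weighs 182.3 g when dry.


Formula: MC = (W_wet - W_dry) / W_wet * 100
Water mass = 194.3 - 182.3 = 12.0 g
MC = 12.0 / 194.3 * 100 = 6.1760%

Final answer: 6.1760%


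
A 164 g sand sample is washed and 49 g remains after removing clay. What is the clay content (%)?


Formula: Clay% = (W_total - W_washed) / W_total * 100
Clay mass = 164 - 49 = 115 g
Clay% = 115 / 164 * 100 = 70.1220%

Final answer: 70.1220%


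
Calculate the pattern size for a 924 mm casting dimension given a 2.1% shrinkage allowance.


Formula: L_pattern = L_casting * (1 + shrinkage_rate/100)
Shrinkage factor = 1 + 2.1/100 = 1.021
L_pattern = 924 mm * 1.021 = 943.4040 mm

Final answer: 943.4040 mm


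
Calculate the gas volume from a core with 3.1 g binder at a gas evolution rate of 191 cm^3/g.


Formula: V_gas = W_binder * gas_evolution_rate
V = 3.1 g * 191 cm^3/g = 592.1000 cm^3

Final answer: 592.1000 cm^3


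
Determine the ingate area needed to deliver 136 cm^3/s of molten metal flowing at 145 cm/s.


Formula: A_ingate = Q / v  (continuity equation)
A = 136 cm^3/s / 145 cm/s = 0.9379 cm^2

0.9379 cm^2


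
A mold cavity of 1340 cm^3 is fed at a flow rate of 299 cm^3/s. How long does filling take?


Formula: t_fill = V_mold / Q_flow
t = 1340 cm^3 / 299 cm^3/s = 4.4816 s

Answer: 4.4816 s


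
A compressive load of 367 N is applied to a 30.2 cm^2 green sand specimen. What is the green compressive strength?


Formula: Compressive Strength = Force / Area
Strength = 367 N / 30.2 cm^2 = 12.1523 N/cm^2

Answer: 12.1523 N/cm^2


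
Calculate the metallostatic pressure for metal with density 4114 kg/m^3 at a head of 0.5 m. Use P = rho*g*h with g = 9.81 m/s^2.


Formula: P = rho * g * h
rho * g = 4114 * 9.81 = 40358.34 N/m^3
P = 40358.34 * 0.5 = 20179.1700 Pa

Final answer: 20179.1700 Pa


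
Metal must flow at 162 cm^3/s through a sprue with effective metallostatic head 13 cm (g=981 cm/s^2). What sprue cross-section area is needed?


Formula: v = sqrt(2*g*h), A = Q/v
Velocity: v = sqrt(2 * 981 * 13) = sqrt(25506) = 159.7060 cm/s
Sprue area: A = Q / v = 162 / 159.7060 = 1.0144 cm^2

Answer: 1.0144 cm^2


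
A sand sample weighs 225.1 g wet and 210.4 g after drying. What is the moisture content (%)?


Formula: MC = (W_wet - W_dry) / W_wet * 100
Water mass = 225.1 - 210.4 = 14.7 g
MC = 14.7 / 225.1 * 100 = 6.5304%

Answer: 6.5304%


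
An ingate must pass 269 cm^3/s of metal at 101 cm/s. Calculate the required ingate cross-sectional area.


Formula: A_ingate = Q / v  (continuity equation)
A = 269 cm^3/s / 101 cm/s = 2.6634 cm^2

Final answer: 2.6634 cm^2


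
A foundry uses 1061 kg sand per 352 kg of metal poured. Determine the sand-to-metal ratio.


Formula: Sand-to-Metal Ratio = W_sand / W_metal
Ratio = 1061 kg / 352 kg = 3.0142

3.0142


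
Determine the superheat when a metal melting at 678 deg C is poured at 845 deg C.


Formula: Superheat = T_pour - T_melt
Superheat = 845 - 678 = 167 deg C

Answer: 167 deg C


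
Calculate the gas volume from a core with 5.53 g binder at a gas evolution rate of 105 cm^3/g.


Formula: V_gas = W_binder * gas_evolution_rate
V = 5.53 g * 105 cm^3/g = 580.6500 cm^3


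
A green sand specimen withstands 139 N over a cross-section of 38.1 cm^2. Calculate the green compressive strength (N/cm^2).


Formula: Compressive Strength = Force / Area
Strength = 139 N / 38.1 cm^2 = 3.6483 N/cm^2

Answer: 3.6483 N/cm^2


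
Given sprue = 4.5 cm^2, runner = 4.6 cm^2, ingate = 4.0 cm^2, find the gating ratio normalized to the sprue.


Sprue:Runner:Ingate = 1 : 4.6/4.5 : 4.0/4.5 = 1:1.02:0.89

1:1.02:0.89


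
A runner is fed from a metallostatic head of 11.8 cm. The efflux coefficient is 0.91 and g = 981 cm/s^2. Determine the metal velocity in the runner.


Formula: v = Cd * sqrt(2 * g * h)  (Torricelli with discharge coefficient)
2*g*h = 2 * 981 * 11.8 = 23151.6 cm^2/s^2
sqrt(23151.6) = 152.15650 cm/s
v = 0.91 * 152.15650 = 138.4624 cm/s


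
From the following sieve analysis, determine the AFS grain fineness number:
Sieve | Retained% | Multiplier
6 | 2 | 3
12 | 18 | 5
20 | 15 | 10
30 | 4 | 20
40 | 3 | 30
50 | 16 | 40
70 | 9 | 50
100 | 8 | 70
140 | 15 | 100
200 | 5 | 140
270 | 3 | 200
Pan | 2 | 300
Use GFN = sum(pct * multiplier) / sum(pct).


Formula: GFN = sum(pct * multiplier) / sum(pct)
sum(pct * multiplier) = 5466
sum(pct) = 100
GFN = 5466 / 100 = 54.66

54.66


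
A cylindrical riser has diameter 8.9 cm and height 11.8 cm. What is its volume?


Formula: V = pi * (D/2)^2 * H  (cylinder volume)
Radius = D/2 = 8.9/2 = 4.45 cm
V = pi * 4.45^2 * 11.8 = 734.0944 cm^3

Answer: 734.0944 cm^3


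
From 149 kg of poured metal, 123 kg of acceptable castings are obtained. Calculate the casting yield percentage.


Formula: Casting Yield = (W_good / W_total) * 100
Yield = (123 kg / 149 kg) * 100 = 82.5503%

82.5503%


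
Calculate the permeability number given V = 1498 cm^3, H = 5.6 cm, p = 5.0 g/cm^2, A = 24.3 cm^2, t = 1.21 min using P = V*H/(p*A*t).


Formula: Permeability Number P = (V * H) / (p * A * t)
Numerator: V * H = 1498 * 5.6 = 8388.8
Denominator: p * A * t = 5.0 * 24.3 * 1.21 = 147.015
P = 8388.8 / 147.015 = 57.0608


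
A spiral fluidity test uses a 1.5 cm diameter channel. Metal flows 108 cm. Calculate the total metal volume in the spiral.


Formula: V = pi * (d/2)^2 * L  (cylinder volume)
Radius = 1.5/2 = 0.75 cm
V = pi * 0.75^2 * 108 = 190.8518 cm^3


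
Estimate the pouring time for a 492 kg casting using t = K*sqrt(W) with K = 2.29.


Formula: t = K * sqrt(W)
sqrt(W) = sqrt(492) = 22.18107
t = 2.29 * 22.18107 = 50.7947 s


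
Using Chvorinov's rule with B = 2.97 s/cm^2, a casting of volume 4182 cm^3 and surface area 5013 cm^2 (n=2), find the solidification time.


Formula: t_s = B * (V/A)^n  (Chvorinov's rule, n=2)
Modulus M = V/A = 4182/5013 = 0.834231 cm
M^2 = 0.834231^2 = 0.695941 cm^2
t_s = 2.97 * 0.695941 = 2.0669 s


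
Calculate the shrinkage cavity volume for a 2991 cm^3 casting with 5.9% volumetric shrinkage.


Formula: V_shrink = V_casting * shrinkage_pct / 100
V_shrink = 2991 cm^3 * 5.9 / 100 = 176.4690 cm^3

Final answer: 176.4690 cm^3


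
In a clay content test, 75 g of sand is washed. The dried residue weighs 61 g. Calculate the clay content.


Formula: Clay% = (W_total - W_washed) / W_total * 100
Clay mass = 75 - 61 = 14 g
Clay% = 14 / 75 * 100 = 18.6667%

Final answer: 18.6667%


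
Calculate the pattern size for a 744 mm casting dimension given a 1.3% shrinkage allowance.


Formula: L_pattern = L_casting * (1 + shrinkage_rate/100)
Shrinkage factor = 1 + 1.3/100 = 1.013
L_pattern = 744 mm * 1.013 = 753.6720 mm

Answer: 753.6720 mm


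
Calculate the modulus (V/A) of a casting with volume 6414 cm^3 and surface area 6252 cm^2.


Formula: Casting Modulus M = V / A
M = 6414 cm^3 / 6252 cm^2 = 1.0259 cm

Final answer: 1.0259 cm


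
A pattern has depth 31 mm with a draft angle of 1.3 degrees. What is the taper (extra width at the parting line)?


Formula: taper = depth * tan(draft_angle)
tan(1.3 deg) = 0.0226932
taper = 31 mm * 0.0226932 = 0.7035 mm

0.7035 mm


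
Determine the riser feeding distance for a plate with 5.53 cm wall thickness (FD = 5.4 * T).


Formula: FD = 5.4 * T  (riser feeding-distance rule)
FD = 5.4 * 5.53 cm = 29.8620 cm

Final answer: 29.8620 cm


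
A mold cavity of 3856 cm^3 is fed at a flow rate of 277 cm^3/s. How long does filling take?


Formula: t_fill = V_mold / Q_flow
t = 3856 cm^3 / 277 cm^3/s = 13.9206 s

13.9206 s


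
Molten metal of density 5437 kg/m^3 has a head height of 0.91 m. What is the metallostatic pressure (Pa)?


Formula: P = rho * g * h
rho * g = 5437 * 9.81 = 53336.97 N/m^3
P = 53336.97 * 0.91 = 48536.6427 Pa


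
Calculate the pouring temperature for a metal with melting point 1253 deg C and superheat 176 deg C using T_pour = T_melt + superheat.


Formula: T_pour = T_melt + Superheat
T_pour = 1253 + 176 = 1429 deg C

Answer: 1429 deg C


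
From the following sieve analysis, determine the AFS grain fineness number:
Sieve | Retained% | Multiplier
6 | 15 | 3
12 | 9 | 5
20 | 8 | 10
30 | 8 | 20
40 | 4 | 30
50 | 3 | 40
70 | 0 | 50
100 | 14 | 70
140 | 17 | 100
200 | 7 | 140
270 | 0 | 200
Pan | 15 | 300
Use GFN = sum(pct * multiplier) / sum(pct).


Formula: GFN = sum(pct * multiplier) / sum(pct)
sum(pct * multiplier) = 8730
sum(pct) = 100
GFN = 8730 / 100 = 87.30

Final answer: 87.30


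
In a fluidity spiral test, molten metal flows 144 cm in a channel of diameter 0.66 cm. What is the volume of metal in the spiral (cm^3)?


Formula: V = pi * (d/2)^2 * L  (cylinder volume)
Radius = 0.66/2 = 0.33 cm
V = pi * 0.33^2 * 144 = 49.2652 cm^3


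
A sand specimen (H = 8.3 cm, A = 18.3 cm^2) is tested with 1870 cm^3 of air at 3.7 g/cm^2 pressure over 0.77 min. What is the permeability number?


Formula: Permeability Number P = (V * H) / (p * A * t)
Numerator: V * H = 1870 * 8.3 = 15521.0
Denominator: p * A * t = 3.7 * 18.3 * 0.77 = 52.1367
P = 15521.0 / 52.1367 = 297.6982

297.6982


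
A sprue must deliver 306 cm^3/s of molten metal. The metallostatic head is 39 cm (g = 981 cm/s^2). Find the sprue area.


Formula: v = sqrt(2*g*h), A = Q/v
Velocity: v = sqrt(2 * 981 * 39) = sqrt(76518) = 276.6189 cm/s
Sprue area: A = Q / v = 306 / 276.6189 = 1.1062 cm^2


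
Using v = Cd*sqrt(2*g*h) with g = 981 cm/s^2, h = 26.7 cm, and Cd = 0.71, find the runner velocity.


Formula: v = Cd * sqrt(2 * g * h)  (Torricelli with discharge coefficient)
2*g*h = 2 * 981 * 26.7 = 52385.4 cm^2/s^2
sqrt(52385.4) = 228.87857 cm/s
v = 0.71 * 228.87857 = 162.5038 cm/s

Answer: 162.5038 cm/s


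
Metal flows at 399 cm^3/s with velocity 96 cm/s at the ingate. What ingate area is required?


Formula: A_ingate = Q / v  (continuity equation)
A = 399 cm^3/s / 96 cm/s = 4.1562 cm^2

Answer: 4.1562 cm^2


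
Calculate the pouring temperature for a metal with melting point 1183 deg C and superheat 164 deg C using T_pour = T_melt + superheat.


Formula: T_pour = T_melt + Superheat
T_pour = 1183 + 164 = 1347 deg C

1347 deg C


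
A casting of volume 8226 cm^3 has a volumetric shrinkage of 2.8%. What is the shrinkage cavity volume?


Formula: V_shrink = V_casting * shrinkage_pct / 100
V_shrink = 8226 cm^3 * 2.8 / 100 = 230.3280 cm^3

230.3280 cm^3


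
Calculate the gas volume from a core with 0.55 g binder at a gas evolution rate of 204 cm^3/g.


Formula: V_gas = W_binder * gas_evolution_rate
V = 0.55 g * 204 cm^3/g = 112.2000 cm^3

Answer: 112.2000 cm^3


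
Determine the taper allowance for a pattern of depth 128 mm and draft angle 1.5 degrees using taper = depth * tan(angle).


Formula: taper = depth * tan(draft_angle)
tan(1.5 deg) = 0.0261859
taper = 128 mm * 0.0261859 = 3.3518 mm

3.3518 mm


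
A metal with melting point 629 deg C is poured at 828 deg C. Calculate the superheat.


Formula: Superheat = T_pour - T_melt
Superheat = 828 - 629 = 199 deg C

Answer: 199 deg C


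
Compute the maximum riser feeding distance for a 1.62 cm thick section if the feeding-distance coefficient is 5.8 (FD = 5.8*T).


Formula: FD = 5.8 * T  (riser feeding-distance rule)
FD = 5.8 * 1.62 cm = 9.3960 cm


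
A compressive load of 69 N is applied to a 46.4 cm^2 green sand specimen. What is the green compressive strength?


Formula: Compressive Strength = Force / Area
Strength = 69 N / 46.4 cm^2 = 1.4871 N/cm^2

1.4871 N/cm^2


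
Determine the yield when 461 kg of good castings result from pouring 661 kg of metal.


Formula: Casting Yield = (W_good / W_total) * 100
Yield = (461 kg / 661 kg) * 100 = 69.7428%

69.7428%


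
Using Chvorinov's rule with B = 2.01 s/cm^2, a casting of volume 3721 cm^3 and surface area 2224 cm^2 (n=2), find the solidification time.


Formula: t_s = B * (V/A)^n  (Chvorinov's rule, n=2)
Modulus M = V/A = 3721/2224 = 1.673112 cm
M^2 = 1.673112^2 = 2.799304 cm^2
t_s = 2.01 * 2.799304 = 5.6266 s

Final answer: 5.6266 s


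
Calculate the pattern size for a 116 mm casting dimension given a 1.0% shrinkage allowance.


Formula: L_pattern = L_casting * (1 + shrinkage_rate/100)
Shrinkage factor = 1 + 1.0/100 = 1.01
L_pattern = 116 mm * 1.01 = 117.1600 mm

Final answer: 117.1600 mm


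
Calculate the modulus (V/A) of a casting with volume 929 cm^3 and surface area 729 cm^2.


Formula: Casting Modulus M = V / A
M = 929 cm^3 / 729 cm^2 = 1.2743 cm

1.2743 cm


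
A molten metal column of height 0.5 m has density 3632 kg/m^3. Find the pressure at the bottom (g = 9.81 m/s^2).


Formula: P = rho * g * h
rho * g = 3632 * 9.81 = 35629.92 N/m^3
P = 35629.92 * 0.5 = 17814.9600 Pa

Final answer: 17814.9600 Pa


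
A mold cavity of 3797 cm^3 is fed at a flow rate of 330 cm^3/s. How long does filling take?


Formula: t_fill = V_mold / Q_flow
t = 3797 cm^3 / 330 cm^3/s = 11.5061 s

11.5061 s
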